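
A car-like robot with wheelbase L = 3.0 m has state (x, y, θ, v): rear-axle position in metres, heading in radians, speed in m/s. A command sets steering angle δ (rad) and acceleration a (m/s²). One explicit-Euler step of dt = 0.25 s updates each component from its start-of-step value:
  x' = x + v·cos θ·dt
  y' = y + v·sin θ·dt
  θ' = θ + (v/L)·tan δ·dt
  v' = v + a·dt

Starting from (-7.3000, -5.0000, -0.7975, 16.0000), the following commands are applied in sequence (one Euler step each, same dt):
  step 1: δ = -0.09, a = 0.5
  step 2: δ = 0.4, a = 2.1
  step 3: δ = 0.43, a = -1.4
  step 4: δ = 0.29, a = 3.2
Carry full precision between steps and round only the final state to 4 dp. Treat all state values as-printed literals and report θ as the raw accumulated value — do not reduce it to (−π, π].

(5.7625, -11.3384, 0.6920, 17.1000)

after step 1 (δ=-0.09, a=0.5): (-4.506008, -7.862448, -0.917825, 16.125000)
after step 2 (δ=0.4, a=2.1): (-2.056826, -11.064398, -0.349697, 16.650000)
after step 3 (δ=0.43, a=-1.4): (1.853746, -12.490524, 0.286640, 16.300000)
after step 4 (δ=0.29, a=3.2): (5.762483, -11.338396, 0.691984, 17.100000)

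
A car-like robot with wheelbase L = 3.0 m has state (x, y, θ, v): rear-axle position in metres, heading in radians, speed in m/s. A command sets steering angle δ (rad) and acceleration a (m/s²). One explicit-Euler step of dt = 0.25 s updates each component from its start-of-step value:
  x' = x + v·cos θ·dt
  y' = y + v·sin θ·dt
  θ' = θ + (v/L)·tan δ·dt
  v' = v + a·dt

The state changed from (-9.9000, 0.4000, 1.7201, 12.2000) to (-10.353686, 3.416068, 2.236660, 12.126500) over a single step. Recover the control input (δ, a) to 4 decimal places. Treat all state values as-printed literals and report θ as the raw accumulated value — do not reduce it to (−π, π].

δ = 0.4701, a = -0.2940

a = (v'−v)/dt = (-0.073500)/0.25 = -0.2940
Δθ = θ'−θ = 0.516560;  (v·dt/L) = 12.2000·0.25/3.0 = 1.016667
tan δ = Δθ·L/(v·dt) = 0.508092  →  δ = 0.4701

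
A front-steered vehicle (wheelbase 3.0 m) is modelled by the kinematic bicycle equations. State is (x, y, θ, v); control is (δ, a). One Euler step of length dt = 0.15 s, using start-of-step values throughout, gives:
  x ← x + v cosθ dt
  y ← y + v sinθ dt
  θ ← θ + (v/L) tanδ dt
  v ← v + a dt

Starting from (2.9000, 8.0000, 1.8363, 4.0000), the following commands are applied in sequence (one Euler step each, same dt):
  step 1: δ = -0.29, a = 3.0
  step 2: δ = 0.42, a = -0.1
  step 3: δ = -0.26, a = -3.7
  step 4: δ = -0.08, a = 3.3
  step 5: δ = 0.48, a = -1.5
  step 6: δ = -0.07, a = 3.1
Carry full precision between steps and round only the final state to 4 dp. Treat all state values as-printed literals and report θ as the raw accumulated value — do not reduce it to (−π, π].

(1.9041, 11.6561, 1.9008, 4.6150)

after step 1 (δ=-0.29, a=3.0): (2.742563, 8.578976, 1.776617, 4.450000)
after step 2 (δ=0.42, a=-0.1): (2.606145, 9.232388, 1.875980, 4.435000)
after step 3 (δ=-0.26, a=-3.7): (2.406259, 9.866898, 1.816990, 3.880000)
after step 4 (δ=-0.08, a=3.3): (2.264417, 10.431349, 1.801436, 4.375000)
after step 5 (δ=0.48, a=-1.5): (2.114398, 11.070221, 1.915320, 4.150000)
after step 6 (δ=-0.07, a=3.1): (1.904150, 11.656141, 1.900771, 4.615000)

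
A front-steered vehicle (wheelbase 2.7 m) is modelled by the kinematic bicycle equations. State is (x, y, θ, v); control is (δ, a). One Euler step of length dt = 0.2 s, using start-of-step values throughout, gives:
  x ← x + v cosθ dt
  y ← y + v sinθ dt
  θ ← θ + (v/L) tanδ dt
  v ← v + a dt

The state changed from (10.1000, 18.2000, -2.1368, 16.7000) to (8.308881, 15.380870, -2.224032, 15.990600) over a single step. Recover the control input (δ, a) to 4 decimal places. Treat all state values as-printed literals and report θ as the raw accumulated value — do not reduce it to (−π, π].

a = (v'−v)/dt = (-0.709400)/0.2 = -3.5470
Δθ = θ'−θ = -0.087232;  (v·dt/L) = 16.7000·0.2/2.7 = 1.237037
tan δ = Δθ·L/(v·dt) = -0.070517  →  δ = -0.0704

δ = -0.0704, a = -3.5470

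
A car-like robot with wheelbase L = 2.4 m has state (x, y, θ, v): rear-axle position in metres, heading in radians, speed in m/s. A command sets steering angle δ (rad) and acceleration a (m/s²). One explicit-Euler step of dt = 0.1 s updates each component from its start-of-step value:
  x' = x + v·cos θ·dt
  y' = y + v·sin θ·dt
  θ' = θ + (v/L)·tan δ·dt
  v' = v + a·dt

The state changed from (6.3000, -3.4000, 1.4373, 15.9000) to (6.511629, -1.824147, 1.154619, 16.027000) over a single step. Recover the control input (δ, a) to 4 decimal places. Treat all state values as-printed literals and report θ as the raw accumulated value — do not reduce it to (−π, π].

δ = -0.4033, a = 1.2700

a = (v'−v)/dt = (0.127000)/0.1 = 1.2700
Δθ = θ'−θ = -0.282681;  (v·dt/L) = 15.9000·0.1/2.4 = 0.662500
tan δ = Δθ·L/(v·dt) = -0.426688  →  δ = -0.4033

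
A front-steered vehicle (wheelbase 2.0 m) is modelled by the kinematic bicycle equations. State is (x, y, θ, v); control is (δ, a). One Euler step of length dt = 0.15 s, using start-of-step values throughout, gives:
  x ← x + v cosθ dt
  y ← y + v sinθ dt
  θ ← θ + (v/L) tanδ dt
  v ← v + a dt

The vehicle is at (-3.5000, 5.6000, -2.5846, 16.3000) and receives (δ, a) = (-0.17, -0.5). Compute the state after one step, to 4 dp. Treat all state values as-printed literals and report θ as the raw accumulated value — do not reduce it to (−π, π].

x' = -3.5000 + 16.3000·cos(-2.5846)·0.15 = -5.5754
y' = 5.6000 + 16.3000·sin(-2.5846)·0.15 = 4.3075
θ' = -2.5846 + (16.3000/2.0)·tan(-0.17)·0.15 = -2.7945
v' = 16.3000 − 0.5000·0.15 = 16.2250

(-5.5754, 4.3075, -2.7945, 16.2250)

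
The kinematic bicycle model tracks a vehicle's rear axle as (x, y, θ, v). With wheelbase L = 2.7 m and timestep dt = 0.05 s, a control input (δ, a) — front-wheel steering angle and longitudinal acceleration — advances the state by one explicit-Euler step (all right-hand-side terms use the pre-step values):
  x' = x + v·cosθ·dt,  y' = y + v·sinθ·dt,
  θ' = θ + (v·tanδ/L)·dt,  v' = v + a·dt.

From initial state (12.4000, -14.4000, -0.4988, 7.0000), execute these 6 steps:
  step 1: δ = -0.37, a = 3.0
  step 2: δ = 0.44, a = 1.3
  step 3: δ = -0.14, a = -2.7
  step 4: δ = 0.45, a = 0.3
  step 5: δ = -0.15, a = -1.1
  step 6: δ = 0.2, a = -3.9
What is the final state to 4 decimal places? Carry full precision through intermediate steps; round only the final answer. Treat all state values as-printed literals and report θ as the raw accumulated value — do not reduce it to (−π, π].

after step 1 (δ=-0.37, a=3.0): (12.707355, -14.567430, -0.549079, 7.150000)
after step 2 (δ=0.44, a=1.3): (13.012305, -14.754010, -0.486744, 7.215000)
after step 3 (δ=-0.14, a=-2.7): (13.331157, -14.922751, -0.505572, 7.080000)
after step 4 (δ=0.45, a=0.3): (13.640871, -15.094196, -0.442239, 7.095000)
after step 5 (δ=-0.15, a=-1.1): (13.961493, -15.246016, -0.462096, 7.040000)
after step 6 (δ=0.2, a=-3.9): (14.276575, -15.402947, -0.435669, 6.845000)

(14.2766, -15.4029, -0.4357, 6.8450)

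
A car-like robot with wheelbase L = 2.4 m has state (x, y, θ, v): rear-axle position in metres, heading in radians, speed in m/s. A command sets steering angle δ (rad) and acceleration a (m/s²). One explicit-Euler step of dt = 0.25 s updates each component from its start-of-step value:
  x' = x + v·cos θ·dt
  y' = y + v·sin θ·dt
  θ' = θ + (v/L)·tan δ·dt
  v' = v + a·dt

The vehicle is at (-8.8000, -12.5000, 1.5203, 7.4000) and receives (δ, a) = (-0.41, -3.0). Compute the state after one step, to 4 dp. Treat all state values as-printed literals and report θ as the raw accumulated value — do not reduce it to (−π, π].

x' = -8.8000 + 7.4000·cos(1.5203)·0.25 = -8.7066
y' = -12.5000 + 7.4000·sin(1.5203)·0.25 = -10.6524
θ' = 1.5203 + (7.4000/2.4)·tan(-0.41)·0.25 = 1.1853
v' = 7.4000 − 3.0000·0.25 = 6.6500

(-8.7066, -10.6524, 1.1853, 6.6500)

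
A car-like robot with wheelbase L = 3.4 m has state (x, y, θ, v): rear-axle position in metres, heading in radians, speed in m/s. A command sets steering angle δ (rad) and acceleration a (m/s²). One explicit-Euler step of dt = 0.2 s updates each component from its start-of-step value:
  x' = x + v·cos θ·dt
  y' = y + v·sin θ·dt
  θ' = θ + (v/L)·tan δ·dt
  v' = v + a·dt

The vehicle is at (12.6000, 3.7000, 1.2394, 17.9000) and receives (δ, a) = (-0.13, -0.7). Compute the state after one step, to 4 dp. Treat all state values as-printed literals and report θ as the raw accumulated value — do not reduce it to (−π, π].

x' = 12.6000 + 17.9000·cos(1.2394)·0.2 = 13.7648
y' = 3.7000 + 17.9000·sin(1.2394)·0.2 = 7.0852
θ' = 1.2394 + (17.9000/3.4)·tan(-0.13)·0.2 = 1.1017
v' = 17.9000 − 0.7000·0.2 = 17.7600

(13.7648, 7.0852, 1.1017, 17.7600)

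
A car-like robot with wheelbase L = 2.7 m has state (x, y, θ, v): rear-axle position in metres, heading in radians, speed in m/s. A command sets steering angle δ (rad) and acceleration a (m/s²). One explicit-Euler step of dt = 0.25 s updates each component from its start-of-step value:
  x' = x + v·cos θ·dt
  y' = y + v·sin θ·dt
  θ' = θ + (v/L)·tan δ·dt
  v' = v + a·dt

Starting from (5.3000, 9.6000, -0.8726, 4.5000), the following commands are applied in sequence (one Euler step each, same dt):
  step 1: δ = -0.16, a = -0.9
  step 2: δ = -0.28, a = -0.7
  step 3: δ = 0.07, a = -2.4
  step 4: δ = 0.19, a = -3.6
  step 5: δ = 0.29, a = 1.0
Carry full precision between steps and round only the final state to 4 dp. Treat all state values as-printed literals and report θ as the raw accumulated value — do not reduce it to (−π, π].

after step 1 (δ=-0.16, a=-0.9): (6.023192, 8.738247, -0.939841, 4.275000)
after step 2 (δ=-0.28, a=-0.7): (6.653665, 7.875269, -1.053665, 4.100000)
after step 3 (δ=0.07, a=-2.4): (7.160413, 6.984297, -1.027047, 3.500000)
after step 4 (δ=0.19, a=-3.6): (7.613092, 6.235494, -0.964722, 2.600000)
after step 5 (δ=0.29, a=1.0): (7.983362, 5.701265, -0.892881, 2.850000)

(7.9834, 5.7013, -0.8929, 2.8500)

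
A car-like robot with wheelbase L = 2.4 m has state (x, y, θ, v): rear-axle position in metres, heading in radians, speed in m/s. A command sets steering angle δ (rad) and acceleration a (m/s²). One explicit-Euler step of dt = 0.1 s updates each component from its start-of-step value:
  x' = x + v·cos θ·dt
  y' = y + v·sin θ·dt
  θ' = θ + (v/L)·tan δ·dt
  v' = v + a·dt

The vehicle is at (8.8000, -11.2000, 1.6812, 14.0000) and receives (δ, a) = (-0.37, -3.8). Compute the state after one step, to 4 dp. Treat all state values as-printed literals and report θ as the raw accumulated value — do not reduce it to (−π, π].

x' = 8.8000 + 14.0000·cos(1.6812)·0.1 = 8.6457
y' = -11.2000 + 14.0000·sin(1.6812)·0.1 = -9.8085
θ' = 1.6812 + (14.0000/2.4)·tan(-0.37)·0.1 = 1.4549
v' = 14.0000 − 3.8000·0.1 = 13.6200

(8.6457, -9.8085, 1.4549, 13.6200)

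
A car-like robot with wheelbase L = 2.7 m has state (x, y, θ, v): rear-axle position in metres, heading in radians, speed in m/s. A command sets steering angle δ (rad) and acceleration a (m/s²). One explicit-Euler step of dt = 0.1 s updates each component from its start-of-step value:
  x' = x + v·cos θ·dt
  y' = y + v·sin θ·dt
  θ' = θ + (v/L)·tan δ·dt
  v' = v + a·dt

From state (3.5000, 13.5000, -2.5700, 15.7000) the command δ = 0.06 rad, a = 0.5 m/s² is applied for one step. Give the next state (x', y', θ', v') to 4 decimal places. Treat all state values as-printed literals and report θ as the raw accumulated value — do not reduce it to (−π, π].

x' = 3.5000 + 15.7000·cos(-2.5700)·0.1 = 2.1796
y' = 13.5000 + 15.7000·sin(-2.5700)·0.1 = 12.6507
θ' = -2.5700 + (15.7000/2.7)·tan(0.06)·0.1 = -2.5351
v' = 15.7000 + 0.5000·0.1 = 15.7500

(2.1796, 12.6507, -2.5351, 15.7500)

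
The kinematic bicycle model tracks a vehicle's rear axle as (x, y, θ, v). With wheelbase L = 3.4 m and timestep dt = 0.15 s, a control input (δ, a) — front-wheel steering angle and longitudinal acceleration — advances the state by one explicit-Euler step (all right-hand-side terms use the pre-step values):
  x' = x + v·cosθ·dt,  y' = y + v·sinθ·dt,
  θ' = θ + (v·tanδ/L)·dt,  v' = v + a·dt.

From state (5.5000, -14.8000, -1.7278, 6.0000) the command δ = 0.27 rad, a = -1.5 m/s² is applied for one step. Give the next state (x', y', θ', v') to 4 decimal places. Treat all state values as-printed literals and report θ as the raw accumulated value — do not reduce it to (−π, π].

(5.3593, -15.6889, -1.6545, 5.7750)

x' = 5.5000 + 6.0000·cos(-1.7278)·0.15 = 5.3593
y' = -14.8000 + 6.0000·sin(-1.7278)·0.15 = -15.6889
θ' = -1.7278 + (6.0000/3.4)·tan(0.27)·0.15 = -1.6545
v' = 6.0000 − 1.5000·0.15 = 5.7750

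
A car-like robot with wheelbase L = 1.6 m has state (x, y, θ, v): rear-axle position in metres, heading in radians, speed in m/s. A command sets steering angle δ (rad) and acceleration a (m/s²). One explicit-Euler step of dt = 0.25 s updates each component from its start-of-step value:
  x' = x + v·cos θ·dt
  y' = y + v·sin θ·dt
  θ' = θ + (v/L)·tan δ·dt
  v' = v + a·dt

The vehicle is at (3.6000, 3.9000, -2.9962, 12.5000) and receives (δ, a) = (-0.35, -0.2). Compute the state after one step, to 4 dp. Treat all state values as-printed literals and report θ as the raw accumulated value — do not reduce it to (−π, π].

x' = 3.6000 + 12.5000·cos(-2.9962)·0.25 = 0.5080
y' = 3.9000 + 12.5000·sin(-2.9962)·0.25 = 3.4472
θ' = -2.9962 + (12.5000/1.6)·tan(-0.35)·0.25 = -3.7091
v' = 12.5000 − 0.2000·0.25 = 12.4500

(0.5080, 3.4472, -3.7091, 12.4500)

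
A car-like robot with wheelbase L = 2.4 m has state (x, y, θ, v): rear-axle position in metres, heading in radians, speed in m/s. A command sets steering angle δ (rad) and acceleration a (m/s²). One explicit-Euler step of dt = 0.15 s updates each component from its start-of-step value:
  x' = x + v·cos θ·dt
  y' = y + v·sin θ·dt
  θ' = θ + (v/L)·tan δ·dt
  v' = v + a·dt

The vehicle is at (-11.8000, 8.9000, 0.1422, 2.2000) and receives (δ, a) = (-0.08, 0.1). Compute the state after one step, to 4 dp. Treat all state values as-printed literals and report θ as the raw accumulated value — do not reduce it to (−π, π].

x' = -11.8000 + 2.2000·cos(0.1422)·0.15 = -11.4733
y' = 8.9000 + 2.2000·sin(0.1422)·0.15 = 8.9468
θ' = 0.1422 + (2.2000/2.4)·tan(-0.08)·0.15 = 0.1312
v' = 2.2000 + 0.1000·0.15 = 2.2150

(-11.4733, 8.9468, 0.1312, 2.2150)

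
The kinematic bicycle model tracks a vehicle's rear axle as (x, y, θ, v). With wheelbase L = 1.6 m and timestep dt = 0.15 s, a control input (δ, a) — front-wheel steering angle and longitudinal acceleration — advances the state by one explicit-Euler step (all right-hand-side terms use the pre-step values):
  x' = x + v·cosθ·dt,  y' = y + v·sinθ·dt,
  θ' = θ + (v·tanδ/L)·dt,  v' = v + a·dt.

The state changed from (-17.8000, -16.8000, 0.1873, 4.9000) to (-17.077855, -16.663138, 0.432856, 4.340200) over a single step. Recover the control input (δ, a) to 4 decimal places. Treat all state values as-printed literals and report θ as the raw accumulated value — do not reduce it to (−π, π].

δ = 0.4909, a = -3.7320

a = (v'−v)/dt = (-0.559800)/0.15 = -3.7320
Δθ = θ'−θ = 0.245556;  (v·dt/L) = 4.9000·0.15/1.6 = 0.459375
tan δ = Δθ·L/(v·dt) = 0.534544  →  δ = 0.4909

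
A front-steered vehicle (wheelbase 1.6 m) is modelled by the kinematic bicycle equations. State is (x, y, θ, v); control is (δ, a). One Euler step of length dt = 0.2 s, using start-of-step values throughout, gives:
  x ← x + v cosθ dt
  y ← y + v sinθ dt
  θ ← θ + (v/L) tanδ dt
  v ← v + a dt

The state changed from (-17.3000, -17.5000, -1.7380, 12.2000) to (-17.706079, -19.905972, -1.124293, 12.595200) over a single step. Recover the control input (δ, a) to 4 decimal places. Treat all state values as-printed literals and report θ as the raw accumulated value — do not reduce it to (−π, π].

a = (v'−v)/dt = (0.395200)/0.2 = 1.9760
Δθ = θ'−θ = 0.613707;  (v·dt/L) = 12.2000·0.2/1.6 = 1.525000
tan δ = Δθ·L/(v·dt) = 0.402431  →  δ = 0.3826

δ = 0.3826, a = 1.9760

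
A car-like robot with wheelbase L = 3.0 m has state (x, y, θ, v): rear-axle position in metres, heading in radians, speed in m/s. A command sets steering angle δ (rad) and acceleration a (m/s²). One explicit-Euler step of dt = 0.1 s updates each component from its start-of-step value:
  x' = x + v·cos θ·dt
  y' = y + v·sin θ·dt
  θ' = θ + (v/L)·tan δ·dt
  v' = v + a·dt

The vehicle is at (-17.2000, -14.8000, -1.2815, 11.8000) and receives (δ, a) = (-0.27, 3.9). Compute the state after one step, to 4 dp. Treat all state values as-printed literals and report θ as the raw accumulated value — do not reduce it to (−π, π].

(-16.8634, -15.9310, -1.3904, 12.1900)

x' = -17.2000 + 11.8000·cos(-1.2815)·0.1 = -16.8634
y' = -14.8000 + 11.8000·sin(-1.2815)·0.1 = -15.9310
θ' = -1.2815 + (11.8000/3.0)·tan(-0.27)·0.1 = -1.3904
v' = 11.8000 + 3.9000·0.1 = 12.1900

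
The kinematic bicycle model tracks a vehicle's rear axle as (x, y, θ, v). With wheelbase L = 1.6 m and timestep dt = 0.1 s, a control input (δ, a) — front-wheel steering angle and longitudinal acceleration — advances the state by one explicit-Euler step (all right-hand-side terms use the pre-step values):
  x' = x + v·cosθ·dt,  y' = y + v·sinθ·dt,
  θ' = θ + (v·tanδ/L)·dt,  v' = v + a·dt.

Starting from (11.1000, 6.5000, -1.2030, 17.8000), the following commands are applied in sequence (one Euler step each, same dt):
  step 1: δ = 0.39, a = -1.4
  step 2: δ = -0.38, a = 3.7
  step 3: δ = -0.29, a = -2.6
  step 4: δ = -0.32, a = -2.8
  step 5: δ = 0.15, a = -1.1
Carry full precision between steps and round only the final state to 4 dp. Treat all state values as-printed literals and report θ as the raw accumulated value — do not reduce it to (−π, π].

after step 1 (δ=0.39, a=-1.4): (11.740017, 4.839043, -0.745701, 17.660000)
after step 2 (δ=-0.38, a=3.7): (13.037342, 3.640834, -1.186553, 18.030000)
after step 3 (δ=-0.29, a=-2.6): (13.713210, 1.969305, -1.522827, 17.770000)
after step 4 (δ=-0.32, a=-2.8): (13.798419, 0.194349, -1.890876, 17.490000)
after step 5 (δ=0.15, a=-1.1): (13.248109, -1.465820, -1.725667, 17.380000)

(13.2481, -1.4658, -1.7257, 17.3800)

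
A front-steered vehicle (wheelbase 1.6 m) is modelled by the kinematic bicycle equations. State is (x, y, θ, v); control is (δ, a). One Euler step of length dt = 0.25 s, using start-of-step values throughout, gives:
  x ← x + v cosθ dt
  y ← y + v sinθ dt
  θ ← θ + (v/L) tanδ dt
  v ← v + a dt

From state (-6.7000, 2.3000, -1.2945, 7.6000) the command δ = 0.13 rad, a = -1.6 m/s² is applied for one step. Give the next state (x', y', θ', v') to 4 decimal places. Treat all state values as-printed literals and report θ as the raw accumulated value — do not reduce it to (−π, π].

x' = -6.7000 + 7.6000·cos(-1.2945)·0.25 = -6.1817
y' = 2.3000 + 7.6000·sin(-1.2945)·0.25 = 0.4721
θ' = -1.2945 + (7.6000/1.6)·tan(0.13)·0.25 = -1.1392
v' = 7.6000 − 1.6000·0.25 = 7.2000

(-6.1817, 0.4721, -1.1392, 7.2000)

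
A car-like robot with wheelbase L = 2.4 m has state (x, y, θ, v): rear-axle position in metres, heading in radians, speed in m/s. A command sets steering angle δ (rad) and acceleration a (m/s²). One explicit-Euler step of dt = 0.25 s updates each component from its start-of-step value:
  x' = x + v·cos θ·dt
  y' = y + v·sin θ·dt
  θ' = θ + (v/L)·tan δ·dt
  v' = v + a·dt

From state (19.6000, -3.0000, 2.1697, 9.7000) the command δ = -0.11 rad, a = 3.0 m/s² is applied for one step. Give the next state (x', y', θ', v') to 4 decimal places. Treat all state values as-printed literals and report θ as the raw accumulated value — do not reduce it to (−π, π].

(18.2329, -0.9971, 2.0581, 10.4500)

x' = 19.6000 + 9.7000·cos(2.1697)·0.25 = 18.2329
y' = -3.0000 + 9.7000·sin(2.1697)·0.25 = -0.9971
θ' = 2.1697 + (9.7000/2.4)·tan(-0.11)·0.25 = 2.0581
v' = 9.7000 + 3.0000·0.25 = 10.4500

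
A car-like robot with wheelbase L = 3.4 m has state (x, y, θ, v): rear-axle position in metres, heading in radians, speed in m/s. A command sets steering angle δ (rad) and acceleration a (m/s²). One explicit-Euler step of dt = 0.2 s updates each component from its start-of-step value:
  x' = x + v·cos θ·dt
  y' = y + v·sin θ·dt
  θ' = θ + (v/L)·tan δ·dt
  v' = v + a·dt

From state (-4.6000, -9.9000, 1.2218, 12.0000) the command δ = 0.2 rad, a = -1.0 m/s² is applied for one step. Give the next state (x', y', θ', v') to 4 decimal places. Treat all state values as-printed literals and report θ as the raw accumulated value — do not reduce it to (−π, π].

(-3.7793, -7.6447, 1.3649, 11.8000)

x' = -4.6000 + 12.0000·cos(1.2218)·0.2 = -3.7793
y' = -9.9000 + 12.0000·sin(1.2218)·0.2 = -7.6447
θ' = 1.2218 + (12.0000/3.4)·tan(0.2)·0.2 = 1.3649
v' = 12.0000 − 1.0000·0.2 = 11.8000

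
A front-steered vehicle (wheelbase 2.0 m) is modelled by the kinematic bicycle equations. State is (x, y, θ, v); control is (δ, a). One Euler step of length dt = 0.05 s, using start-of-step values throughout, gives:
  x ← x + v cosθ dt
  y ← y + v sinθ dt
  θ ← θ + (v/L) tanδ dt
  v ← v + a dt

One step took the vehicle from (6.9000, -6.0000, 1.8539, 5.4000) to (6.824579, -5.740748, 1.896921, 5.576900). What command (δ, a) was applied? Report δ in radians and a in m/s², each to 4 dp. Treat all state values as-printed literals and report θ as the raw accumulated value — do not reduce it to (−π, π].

δ = 0.3085, a = 3.5380

a = (v'−v)/dt = (0.176900)/0.05 = 3.5380
Δθ = θ'−θ = 0.043021;  (v·dt/L) = 5.4000·0.05/2.0 = 0.135000
tan δ = Δθ·L/(v·dt) = 0.318674  →  δ = 0.3085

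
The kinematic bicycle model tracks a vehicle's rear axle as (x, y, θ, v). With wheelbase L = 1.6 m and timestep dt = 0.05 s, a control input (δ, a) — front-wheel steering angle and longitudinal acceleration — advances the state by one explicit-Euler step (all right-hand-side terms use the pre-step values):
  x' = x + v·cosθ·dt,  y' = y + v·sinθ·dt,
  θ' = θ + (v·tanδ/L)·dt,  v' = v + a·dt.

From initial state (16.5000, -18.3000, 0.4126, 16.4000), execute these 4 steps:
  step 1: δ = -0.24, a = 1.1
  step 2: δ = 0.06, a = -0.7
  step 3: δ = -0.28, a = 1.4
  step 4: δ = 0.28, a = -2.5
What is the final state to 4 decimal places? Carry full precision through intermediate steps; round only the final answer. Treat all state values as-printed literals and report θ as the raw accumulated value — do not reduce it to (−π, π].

(19.6326, -17.3415, 0.3187, 16.3650)

after step 1 (δ=-0.24, a=1.1): (17.251187, -17.971186, 0.287183, 16.455000)
after step 2 (δ=0.06, a=-0.7): (18.040242, -17.738141, 0.318073, 16.420000)
after step 3 (δ=-0.28, a=1.4): (18.820060, -17.481384, 0.170522, 16.490000)
after step 4 (δ=0.28, a=-2.5): (19.632602, -17.341470, 0.318702, 16.365000)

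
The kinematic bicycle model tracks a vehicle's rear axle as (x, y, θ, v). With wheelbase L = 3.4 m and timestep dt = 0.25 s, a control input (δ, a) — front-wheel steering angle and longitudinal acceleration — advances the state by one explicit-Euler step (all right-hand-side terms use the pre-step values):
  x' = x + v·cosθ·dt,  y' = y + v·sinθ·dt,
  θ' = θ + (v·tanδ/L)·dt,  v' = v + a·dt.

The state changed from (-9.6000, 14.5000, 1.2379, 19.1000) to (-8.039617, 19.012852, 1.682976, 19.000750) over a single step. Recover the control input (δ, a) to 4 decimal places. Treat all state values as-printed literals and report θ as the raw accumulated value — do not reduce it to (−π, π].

δ = 0.3069, a = -0.3970

a = (v'−v)/dt = (-0.099250)/0.25 = -0.3970
Δθ = θ'−θ = 0.445076;  (v·dt/L) = 19.1000·0.25/3.4 = 1.404412
tan δ = Δθ·L/(v·dt) = 0.316913  →  δ = 0.3069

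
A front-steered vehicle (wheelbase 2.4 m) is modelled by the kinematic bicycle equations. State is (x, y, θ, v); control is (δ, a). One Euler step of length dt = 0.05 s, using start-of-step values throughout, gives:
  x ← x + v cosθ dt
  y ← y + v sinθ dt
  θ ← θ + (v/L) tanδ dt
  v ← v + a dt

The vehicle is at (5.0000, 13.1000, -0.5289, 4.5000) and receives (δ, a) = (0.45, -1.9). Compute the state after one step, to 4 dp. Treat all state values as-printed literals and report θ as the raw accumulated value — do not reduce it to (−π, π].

x' = 5.0000 + 4.5000·cos(-0.5289)·0.05 = 5.1943
y' = 13.1000 + 4.5000·sin(-0.5289)·0.05 = 12.9865
θ' = -0.5289 + (4.5000/2.4)·tan(0.45)·0.05 = -0.4836
v' = 4.5000 − 1.9000·0.05 = 4.4050

(5.1943, 12.9865, -0.4836, 4.4050)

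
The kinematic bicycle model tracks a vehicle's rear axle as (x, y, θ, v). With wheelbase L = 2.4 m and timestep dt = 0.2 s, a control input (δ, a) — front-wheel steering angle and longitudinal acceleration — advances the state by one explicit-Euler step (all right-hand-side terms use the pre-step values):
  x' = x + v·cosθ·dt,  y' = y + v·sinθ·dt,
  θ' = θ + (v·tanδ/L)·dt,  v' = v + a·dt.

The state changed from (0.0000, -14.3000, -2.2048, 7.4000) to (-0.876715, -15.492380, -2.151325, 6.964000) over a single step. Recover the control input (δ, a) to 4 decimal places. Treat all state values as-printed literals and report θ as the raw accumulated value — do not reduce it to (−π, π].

δ = 0.0865, a = -2.1800

a = (v'−v)/dt = (-0.436000)/0.2 = -2.1800
Δθ = θ'−θ = 0.053475;  (v·dt/L) = 7.4000·0.2/2.4 = 0.616667
tan δ = Δθ·L/(v·dt) = 0.086716  →  δ = 0.0865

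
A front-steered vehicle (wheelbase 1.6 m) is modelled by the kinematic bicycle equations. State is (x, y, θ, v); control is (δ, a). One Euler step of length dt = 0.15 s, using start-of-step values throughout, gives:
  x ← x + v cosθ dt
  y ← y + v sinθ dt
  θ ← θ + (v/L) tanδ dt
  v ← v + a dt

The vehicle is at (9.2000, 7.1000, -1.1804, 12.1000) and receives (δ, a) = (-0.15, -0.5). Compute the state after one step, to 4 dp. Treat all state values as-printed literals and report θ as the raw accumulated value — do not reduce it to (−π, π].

(9.8907, 5.4216, -1.3518, 12.0250)

x' = 9.2000 + 12.1000·cos(-1.1804)·0.15 = 9.8907
y' = 7.1000 + 12.1000·sin(-1.1804)·0.15 = 5.4216
θ' = -1.1804 + (12.1000/1.6)·tan(-0.15)·0.15 = -1.3518
v' = 12.1000 − 0.5000·0.15 = 12.0250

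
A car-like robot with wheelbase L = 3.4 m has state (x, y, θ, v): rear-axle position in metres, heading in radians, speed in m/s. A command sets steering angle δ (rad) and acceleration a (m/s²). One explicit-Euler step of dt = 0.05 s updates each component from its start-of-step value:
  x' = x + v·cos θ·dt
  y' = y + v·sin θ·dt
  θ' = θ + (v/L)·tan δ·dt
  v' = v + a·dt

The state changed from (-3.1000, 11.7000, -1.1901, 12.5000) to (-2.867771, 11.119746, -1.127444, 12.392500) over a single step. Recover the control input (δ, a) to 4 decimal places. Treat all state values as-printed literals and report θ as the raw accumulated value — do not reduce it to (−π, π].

δ = 0.3285, a = -2.1500

a = (v'−v)/dt = (-0.107500)/0.05 = -2.1500
Δθ = θ'−θ = 0.062656;  (v·dt/L) = 12.5000·0.05/3.4 = 0.183824
tan δ = Δθ·L/(v·dt) = 0.340849  →  δ = 0.3285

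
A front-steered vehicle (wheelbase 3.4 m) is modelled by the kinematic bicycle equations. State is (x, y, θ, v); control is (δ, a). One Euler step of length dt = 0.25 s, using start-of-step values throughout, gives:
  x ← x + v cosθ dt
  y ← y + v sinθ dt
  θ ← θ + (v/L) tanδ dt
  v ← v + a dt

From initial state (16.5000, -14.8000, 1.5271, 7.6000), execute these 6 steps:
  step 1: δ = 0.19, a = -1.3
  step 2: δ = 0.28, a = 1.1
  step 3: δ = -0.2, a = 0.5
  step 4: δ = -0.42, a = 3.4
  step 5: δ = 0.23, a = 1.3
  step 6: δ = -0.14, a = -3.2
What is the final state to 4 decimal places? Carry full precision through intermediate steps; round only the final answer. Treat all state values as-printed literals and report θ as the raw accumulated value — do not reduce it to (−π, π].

after step 1 (δ=0.19, a=-1.3): (16.582997, -12.901814, 1.634573, 7.275000)
after step 2 (δ=0.28, a=1.1): (16.467082, -11.086761, 1.788393, 7.550000)
after step 3 (δ=-0.2, a=0.5): (16.059601, -9.243770, 1.675859, 7.675000)
after step 4 (δ=-0.42, a=3.4): (15.858382, -7.335600, 1.423841, 8.525000)
after step 5 (δ=0.23, a=1.3): (16.170453, -5.227322, 1.570611, 8.850000)
after step 6 (δ=-0.14, a=-3.2): (16.170862, -3.014822, 1.478909, 8.050000)

(16.1709, -3.0148, 1.4789, 8.0500)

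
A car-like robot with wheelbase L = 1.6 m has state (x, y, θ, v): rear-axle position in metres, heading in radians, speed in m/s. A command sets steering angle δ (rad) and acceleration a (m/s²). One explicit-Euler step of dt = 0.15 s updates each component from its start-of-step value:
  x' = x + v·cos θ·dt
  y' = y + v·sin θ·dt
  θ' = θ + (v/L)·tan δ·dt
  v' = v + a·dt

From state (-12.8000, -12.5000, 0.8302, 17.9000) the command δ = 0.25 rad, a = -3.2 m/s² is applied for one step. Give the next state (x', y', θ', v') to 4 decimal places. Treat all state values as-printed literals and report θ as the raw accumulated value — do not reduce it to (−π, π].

x' = -12.8000 + 17.9000·cos(0.8302)·0.15 = -10.9884
y' = -12.5000 + 17.9000·sin(0.8302)·0.15 = -10.5183
θ' = 0.8302 + (17.9000/1.6)·tan(0.25)·0.15 = 1.2587
v' = 17.9000 − 3.2000·0.15 = 17.4200

(-10.9884, -10.5183, 1.2587, 17.4200)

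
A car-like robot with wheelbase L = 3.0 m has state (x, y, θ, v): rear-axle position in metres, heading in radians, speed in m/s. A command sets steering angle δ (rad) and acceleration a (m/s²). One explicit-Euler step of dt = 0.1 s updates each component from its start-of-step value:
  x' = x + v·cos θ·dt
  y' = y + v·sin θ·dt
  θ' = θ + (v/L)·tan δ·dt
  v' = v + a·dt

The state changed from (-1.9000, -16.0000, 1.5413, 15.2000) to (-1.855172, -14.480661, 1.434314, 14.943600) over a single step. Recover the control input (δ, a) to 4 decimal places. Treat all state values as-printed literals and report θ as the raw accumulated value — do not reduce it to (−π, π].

a = (v'−v)/dt = (-0.256400)/0.1 = -2.5640
Δθ = θ'−θ = -0.106986;  (v·dt/L) = 15.2000·0.1/3.0 = 0.506667
tan δ = Δθ·L/(v·dt) = -0.211157  →  δ = -0.2081

δ = -0.2081, a = -2.5640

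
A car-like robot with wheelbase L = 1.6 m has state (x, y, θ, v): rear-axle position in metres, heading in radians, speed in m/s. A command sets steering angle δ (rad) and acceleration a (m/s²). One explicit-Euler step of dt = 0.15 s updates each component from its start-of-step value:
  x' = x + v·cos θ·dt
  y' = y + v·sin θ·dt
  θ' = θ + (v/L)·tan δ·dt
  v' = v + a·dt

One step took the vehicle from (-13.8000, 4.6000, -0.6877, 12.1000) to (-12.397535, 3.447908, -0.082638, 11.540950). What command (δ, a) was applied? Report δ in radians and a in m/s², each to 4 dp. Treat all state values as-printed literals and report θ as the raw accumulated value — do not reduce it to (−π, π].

δ = 0.4900, a = -3.7270

a = (v'−v)/dt = (-0.559050)/0.15 = -3.7270
Δθ = θ'−θ = 0.605062;  (v·dt/L) = 12.1000·0.15/1.6 = 1.134375
tan δ = Δθ·L/(v·dt) = 0.533388  →  δ = 0.4900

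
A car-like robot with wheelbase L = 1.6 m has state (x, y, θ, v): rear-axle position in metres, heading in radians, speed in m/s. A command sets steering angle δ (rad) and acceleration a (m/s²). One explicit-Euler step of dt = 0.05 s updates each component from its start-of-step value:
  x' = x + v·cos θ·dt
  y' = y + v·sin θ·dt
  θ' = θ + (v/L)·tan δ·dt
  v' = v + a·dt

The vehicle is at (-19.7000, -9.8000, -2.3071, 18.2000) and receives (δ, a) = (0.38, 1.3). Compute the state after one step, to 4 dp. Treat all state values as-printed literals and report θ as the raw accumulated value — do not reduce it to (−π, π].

x' = -19.7000 + 18.2000·cos(-2.3071)·0.05 = -20.3111
y' = -9.8000 + 18.2000·sin(-2.3071)·0.05 = -10.4743
θ' = -2.3071 + (18.2000/1.6)·tan(0.38)·0.05 = -2.0799
v' = 18.2000 + 1.3000·0.05 = 18.2650

(-20.3111, -10.4743, -2.0799, 18.2650)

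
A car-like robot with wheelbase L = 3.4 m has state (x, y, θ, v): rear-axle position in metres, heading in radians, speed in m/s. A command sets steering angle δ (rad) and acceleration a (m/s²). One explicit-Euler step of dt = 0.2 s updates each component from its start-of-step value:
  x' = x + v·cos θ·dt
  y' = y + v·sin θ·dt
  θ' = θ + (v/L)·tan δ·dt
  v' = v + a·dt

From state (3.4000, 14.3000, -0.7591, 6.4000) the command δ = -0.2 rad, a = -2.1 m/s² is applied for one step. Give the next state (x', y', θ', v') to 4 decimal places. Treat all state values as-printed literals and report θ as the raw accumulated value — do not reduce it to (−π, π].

(4.3286, 13.4190, -0.8354, 5.9800)

x' = 3.4000 + 6.4000·cos(-0.7591)·0.2 = 4.3286
y' = 14.3000 + 6.4000·sin(-0.7591)·0.2 = 13.4190
θ' = -0.7591 + (6.4000/3.4)·tan(-0.2)·0.2 = -0.8354
v' = 6.4000 − 2.1000·0.2 = 5.9800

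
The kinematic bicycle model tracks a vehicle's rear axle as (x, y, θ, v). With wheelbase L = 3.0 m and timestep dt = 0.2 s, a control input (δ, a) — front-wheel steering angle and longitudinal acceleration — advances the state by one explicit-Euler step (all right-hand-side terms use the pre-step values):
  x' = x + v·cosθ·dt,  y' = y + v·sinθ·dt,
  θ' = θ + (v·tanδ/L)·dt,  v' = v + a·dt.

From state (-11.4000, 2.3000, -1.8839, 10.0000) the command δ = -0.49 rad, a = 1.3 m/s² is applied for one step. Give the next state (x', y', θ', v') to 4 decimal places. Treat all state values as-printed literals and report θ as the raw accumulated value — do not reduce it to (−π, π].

(-12.0160, 0.3972, -2.2395, 10.2600)

x' = -11.4000 + 10.0000·cos(-1.8839)·0.2 = -12.0160
y' = 2.3000 + 10.0000·sin(-1.8839)·0.2 = 0.3972
θ' = -1.8839 + (10.0000/3.0)·tan(-0.49)·0.2 = -2.2395
v' = 10.0000 + 1.3000·0.2 = 10.2600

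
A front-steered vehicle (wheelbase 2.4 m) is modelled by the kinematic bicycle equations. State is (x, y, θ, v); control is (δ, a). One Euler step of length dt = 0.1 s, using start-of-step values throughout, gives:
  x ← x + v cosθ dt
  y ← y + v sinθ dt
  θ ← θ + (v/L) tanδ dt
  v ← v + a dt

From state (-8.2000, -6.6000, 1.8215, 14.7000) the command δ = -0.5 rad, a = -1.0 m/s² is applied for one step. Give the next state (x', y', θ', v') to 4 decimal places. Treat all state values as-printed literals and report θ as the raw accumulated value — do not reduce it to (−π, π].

(-8.5647, -5.1760, 1.4869, 14.6000)

x' = -8.2000 + 14.7000·cos(1.8215)·0.1 = -8.5647
y' = -6.6000 + 14.7000·sin(1.8215)·0.1 = -5.1760
θ' = 1.8215 + (14.7000/2.4)·tan(-0.5)·0.1 = 1.4869
v' = 14.7000 − 1.0000·0.1 = 14.6000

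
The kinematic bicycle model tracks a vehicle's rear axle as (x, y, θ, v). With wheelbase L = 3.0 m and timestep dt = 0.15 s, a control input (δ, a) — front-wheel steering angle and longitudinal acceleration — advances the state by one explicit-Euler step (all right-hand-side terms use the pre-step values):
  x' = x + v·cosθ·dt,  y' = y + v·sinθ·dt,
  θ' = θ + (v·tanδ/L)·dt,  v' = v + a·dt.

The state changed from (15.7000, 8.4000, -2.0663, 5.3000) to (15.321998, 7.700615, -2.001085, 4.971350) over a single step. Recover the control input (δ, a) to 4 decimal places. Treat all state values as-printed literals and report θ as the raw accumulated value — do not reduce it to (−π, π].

δ = 0.2413, a = -2.1910

a = (v'−v)/dt = (-0.328650)/0.15 = -2.1910
Δθ = θ'−θ = 0.065215;  (v·dt/L) = 5.3000·0.15/3.0 = 0.265000
tan δ = Δθ·L/(v·dt) = 0.246094  →  δ = 0.2413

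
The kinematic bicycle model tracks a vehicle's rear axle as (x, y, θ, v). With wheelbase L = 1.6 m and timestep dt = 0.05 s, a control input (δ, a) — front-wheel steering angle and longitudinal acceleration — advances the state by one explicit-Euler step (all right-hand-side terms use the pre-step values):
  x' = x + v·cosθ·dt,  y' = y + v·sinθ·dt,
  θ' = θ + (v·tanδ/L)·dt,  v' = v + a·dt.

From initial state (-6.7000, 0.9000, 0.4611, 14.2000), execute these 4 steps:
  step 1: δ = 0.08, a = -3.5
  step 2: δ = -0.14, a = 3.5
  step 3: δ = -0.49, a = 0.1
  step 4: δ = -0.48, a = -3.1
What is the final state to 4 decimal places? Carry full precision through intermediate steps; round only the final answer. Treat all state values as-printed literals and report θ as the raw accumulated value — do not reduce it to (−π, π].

(-4.1074, 1.9891, -0.0329, 14.0500)

after step 1 (δ=0.08, a=-3.5): (-6.064150, 1.215903, 0.496676, 14.025000)
after step 2 (δ=-0.14, a=3.5): (-5.447631, 1.550052, 0.434913, 14.200000)
after step 3 (δ=-0.49, a=0.1): (-4.803727, 1.849197, 0.198222, 14.205000)
after step 4 (δ=-0.48, a=-3.1): (-4.107385, 1.989064, -0.032881, 14.050000)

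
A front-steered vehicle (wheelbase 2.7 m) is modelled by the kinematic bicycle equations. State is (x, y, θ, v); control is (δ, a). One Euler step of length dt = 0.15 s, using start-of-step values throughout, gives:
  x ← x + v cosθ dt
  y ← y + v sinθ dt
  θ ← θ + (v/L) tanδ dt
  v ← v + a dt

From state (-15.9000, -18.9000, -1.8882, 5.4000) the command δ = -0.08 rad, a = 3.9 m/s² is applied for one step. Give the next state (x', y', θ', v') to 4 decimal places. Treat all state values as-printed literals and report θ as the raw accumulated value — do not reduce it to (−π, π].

(-16.1528, -19.6695, -1.9123, 5.9850)

x' = -15.9000 + 5.4000·cos(-1.8882)·0.15 = -16.1528
y' = -18.9000 + 5.4000·sin(-1.8882)·0.15 = -19.6695
θ' = -1.8882 + (5.4000/2.7)·tan(-0.08)·0.15 = -1.9123
v' = 5.4000 + 3.9000·0.15 = 5.9850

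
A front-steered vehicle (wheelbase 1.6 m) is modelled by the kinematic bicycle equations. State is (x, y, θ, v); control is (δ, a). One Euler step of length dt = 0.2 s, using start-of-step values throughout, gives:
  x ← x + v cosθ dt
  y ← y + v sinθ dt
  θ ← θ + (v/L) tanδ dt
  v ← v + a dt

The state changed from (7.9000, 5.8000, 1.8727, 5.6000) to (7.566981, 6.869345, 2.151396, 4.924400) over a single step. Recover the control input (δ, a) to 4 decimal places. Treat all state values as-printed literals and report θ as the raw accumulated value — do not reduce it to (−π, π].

a = (v'−v)/dt = (-0.675600)/0.2 = -3.3780
Δθ = θ'−θ = 0.278696;  (v·dt/L) = 5.6000·0.2/1.6 = 0.700000
tan δ = Δθ·L/(v·dt) = 0.398137  →  δ = 0.3789

δ = 0.3789, a = -3.3780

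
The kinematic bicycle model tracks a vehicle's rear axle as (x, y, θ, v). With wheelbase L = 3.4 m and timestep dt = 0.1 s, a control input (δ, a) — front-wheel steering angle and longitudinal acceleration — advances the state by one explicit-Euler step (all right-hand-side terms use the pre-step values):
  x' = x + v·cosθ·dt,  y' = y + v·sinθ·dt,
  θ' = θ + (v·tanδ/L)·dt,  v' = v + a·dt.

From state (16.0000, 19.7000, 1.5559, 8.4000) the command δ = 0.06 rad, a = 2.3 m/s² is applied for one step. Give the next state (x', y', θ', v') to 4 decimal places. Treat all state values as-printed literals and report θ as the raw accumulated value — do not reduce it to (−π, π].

(16.0125, 20.5399, 1.5707, 8.6300)

x' = 16.0000 + 8.4000·cos(1.5559)·0.1 = 16.0125
y' = 19.7000 + 8.4000·sin(1.5559)·0.1 = 20.5399
θ' = 1.5559 + (8.4000/3.4)·tan(0.06)·0.1 = 1.5707
v' = 8.4000 + 2.3000·0.1 = 8.6300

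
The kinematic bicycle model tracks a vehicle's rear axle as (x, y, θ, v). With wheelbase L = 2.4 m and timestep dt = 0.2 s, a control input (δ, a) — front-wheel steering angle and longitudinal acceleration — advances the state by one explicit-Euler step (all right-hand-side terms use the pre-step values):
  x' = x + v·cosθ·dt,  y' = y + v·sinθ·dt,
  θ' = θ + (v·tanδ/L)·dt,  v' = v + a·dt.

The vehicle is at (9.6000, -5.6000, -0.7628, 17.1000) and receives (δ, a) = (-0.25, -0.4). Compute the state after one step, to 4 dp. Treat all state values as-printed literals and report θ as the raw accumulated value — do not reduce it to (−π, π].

(12.0723, -7.9630, -1.1267, 17.0200)

x' = 9.6000 + 17.1000·cos(-0.7628)·0.2 = 12.0723
y' = -5.6000 + 17.1000·sin(-0.7628)·0.2 = -7.9630
θ' = -0.7628 + (17.1000/2.4)·tan(-0.25)·0.2 = -1.1267
v' = 17.1000 − 0.4000·0.2 = 17.0200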